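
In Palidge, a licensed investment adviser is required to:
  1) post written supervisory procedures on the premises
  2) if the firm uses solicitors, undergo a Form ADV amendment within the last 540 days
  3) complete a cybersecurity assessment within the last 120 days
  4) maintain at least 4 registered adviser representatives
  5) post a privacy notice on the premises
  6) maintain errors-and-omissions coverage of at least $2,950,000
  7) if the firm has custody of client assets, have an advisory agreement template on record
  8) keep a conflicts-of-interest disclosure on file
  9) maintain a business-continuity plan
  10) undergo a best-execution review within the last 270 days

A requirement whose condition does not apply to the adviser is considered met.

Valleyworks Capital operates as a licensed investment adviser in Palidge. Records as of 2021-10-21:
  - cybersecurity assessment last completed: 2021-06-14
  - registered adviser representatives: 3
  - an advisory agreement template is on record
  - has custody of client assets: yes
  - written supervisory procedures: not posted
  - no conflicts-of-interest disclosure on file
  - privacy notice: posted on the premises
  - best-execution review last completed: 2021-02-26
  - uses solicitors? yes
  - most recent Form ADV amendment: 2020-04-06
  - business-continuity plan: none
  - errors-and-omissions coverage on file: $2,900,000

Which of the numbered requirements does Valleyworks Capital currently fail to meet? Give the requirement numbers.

1. written supervisory procedures absent → not met
2. condition 'uses solicitors' holds; Form ADV amendment 563 days ago vs limit 540 → not met
3. cybersecurity assessment 129 days ago vs limit 120 → not met
4. registered adviser representatives 3 < 4 → not met
5. privacy notice present → met
6. errors-and-omissions coverage $2,900,000 < $2,950,000 → not met
7. condition 'has custody of client assets' holds; advisory agreement template present → met
8. conflicts-of-interest disclosure absent → not met
9. business-continuity plan absent → not met
10. best-execution review 237 days ago vs limit 270 → met
Not met: 1, 2, 3, 4, 6, 8, 9

1, 2, 3, 4, 6, 8, 9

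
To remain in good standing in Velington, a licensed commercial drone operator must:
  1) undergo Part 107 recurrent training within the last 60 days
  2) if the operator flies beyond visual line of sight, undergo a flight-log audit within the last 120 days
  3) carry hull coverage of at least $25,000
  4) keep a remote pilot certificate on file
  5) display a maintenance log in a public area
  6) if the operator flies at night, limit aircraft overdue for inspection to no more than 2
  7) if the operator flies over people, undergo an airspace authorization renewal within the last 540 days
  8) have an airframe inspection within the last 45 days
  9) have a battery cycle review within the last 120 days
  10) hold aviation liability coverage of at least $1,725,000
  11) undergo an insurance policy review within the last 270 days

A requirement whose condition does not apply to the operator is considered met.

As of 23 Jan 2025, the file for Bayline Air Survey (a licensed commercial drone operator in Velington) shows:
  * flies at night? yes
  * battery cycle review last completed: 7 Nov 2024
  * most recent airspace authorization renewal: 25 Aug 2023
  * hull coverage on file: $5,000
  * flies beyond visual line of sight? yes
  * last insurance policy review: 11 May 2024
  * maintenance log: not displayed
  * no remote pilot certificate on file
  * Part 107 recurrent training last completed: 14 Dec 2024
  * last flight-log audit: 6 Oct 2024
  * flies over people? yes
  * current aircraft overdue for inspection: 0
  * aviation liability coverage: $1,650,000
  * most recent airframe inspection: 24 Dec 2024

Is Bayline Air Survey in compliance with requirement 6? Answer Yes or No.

6. condition 'flies at night' holds; aircraft overdue for inspection 0 ≤ 2 → met

Yes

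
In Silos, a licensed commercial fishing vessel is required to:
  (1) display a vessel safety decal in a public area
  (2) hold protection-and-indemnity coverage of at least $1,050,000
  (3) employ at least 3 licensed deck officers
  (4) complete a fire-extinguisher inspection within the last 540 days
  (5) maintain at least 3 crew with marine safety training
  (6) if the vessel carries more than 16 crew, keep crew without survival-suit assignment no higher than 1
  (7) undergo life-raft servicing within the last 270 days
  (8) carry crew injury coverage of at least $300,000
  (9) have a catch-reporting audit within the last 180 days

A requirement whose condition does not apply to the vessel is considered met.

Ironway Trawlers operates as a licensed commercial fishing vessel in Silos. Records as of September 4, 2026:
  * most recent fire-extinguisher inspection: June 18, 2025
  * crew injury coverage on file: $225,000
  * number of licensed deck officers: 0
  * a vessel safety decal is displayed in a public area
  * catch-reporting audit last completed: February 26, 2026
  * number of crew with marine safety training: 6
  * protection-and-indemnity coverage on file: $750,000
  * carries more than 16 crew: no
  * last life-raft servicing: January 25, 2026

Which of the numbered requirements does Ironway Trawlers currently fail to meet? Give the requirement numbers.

1. vessel safety decal present → met
2. protection-and-indemnity coverage $750,000 < $1,050,000 → not met
3. licensed deck officers 0 < 3 → not met
4. fire-extinguisher inspection 443 days ago vs limit 540 → met
5. crew with marine safety training 6 ≥ 3 → met
6. condition 'carries more than 16 crew' does not hold → requirement n/a → met
7. life-raft servicing 222 days ago vs limit 270 → met
8. crew injury coverage $225,000 < $300,000 → not met
9. catch-reporting audit 190 days ago vs limit 180 → not met
Not met: 2, 3, 8, 9

2, 3, 8, 9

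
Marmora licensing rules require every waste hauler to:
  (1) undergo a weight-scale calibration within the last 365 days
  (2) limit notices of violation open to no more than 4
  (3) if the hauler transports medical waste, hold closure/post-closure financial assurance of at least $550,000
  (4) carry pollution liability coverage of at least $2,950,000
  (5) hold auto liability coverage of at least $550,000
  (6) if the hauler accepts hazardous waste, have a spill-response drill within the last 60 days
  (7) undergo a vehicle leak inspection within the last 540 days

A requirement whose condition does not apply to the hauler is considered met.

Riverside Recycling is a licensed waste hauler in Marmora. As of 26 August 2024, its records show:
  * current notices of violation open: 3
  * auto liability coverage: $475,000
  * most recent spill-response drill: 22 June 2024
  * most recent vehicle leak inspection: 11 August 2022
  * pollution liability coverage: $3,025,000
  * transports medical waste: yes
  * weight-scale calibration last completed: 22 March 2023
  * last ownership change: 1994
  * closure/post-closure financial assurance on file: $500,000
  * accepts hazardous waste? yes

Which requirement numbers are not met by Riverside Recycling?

1, 3, 5, 6, 7

1. weight-scale calibration 523 days ago vs limit 365 → not met
2. notices of violation open 3 ≤ 4 → met
3. condition 'transports medical waste' holds; closure/post-closure financial assurance $500,000 < $550,000 → not met
4. pollution liability coverage $3,025,000 ≥ $2,950,000 → met
5. auto liability coverage $475,000 < $550,000 → not met
6. condition 'accepts hazardous waste' holds; spill-response drill 65 days ago vs limit 60 → not met
7. vehicle leak inspection 746 days ago vs limit 540 → not met
Not met: 1, 3, 5, 6, 7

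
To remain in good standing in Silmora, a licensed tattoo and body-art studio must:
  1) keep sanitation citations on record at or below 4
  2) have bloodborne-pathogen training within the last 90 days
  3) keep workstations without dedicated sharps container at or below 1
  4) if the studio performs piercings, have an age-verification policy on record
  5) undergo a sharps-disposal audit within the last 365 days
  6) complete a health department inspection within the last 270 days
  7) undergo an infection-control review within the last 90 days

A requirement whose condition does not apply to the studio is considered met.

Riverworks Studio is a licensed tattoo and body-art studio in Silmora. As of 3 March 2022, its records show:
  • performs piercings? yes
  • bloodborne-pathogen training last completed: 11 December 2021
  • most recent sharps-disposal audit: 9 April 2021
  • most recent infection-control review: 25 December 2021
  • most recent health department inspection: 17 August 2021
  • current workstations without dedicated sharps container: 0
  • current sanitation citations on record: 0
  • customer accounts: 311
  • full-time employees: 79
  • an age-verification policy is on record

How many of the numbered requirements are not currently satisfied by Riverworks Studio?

0

1. sanitation citations on record 0 ≤ 4 → met
2. bloodborne-pathogen training 82 days ago vs limit 90 → met
3. workstations without dedicated sharps container 0 ≤ 1 → met
4. condition 'performs piercings' holds; age-verification policy present → met
5. sharps-disposal audit 328 days ago vs limit 365 → met
6. health department inspection 198 days ago vs limit 270 → met
7. infection-control review 68 days ago vs limit 90 → met
Not met: 0 of 7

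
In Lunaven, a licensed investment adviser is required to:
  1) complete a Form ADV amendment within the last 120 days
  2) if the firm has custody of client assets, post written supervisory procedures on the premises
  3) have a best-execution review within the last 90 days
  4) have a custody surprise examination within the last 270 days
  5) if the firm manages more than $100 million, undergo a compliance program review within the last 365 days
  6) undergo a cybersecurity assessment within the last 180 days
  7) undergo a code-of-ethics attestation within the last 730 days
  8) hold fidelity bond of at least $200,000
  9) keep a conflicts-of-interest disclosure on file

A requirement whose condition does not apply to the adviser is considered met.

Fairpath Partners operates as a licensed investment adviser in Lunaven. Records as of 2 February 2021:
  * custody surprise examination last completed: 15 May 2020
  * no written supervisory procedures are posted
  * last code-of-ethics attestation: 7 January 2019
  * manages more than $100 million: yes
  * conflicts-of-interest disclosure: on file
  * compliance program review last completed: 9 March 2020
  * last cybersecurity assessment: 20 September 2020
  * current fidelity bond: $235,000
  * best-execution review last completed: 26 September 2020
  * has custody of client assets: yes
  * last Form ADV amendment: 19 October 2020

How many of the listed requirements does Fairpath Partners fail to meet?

1. Form ADV amendment 106 days ago vs limit 120 → met
2. condition 'has custody of client assets' holds; written supervisory procedures absent → not met
3. best-execution review 129 days ago vs limit 90 → not met
4. custody surprise examination 263 days ago vs limit 270 → met
5. condition 'manages more than $100 million' holds; compliance program review 330 days ago vs limit 365 → met
6. cybersecurity assessment 135 days ago vs limit 180 → met
7. code-of-ethics attestation 757 days ago vs limit 730 → not met
8. fidelity bond $235,000 ≥ $200,000 → met
9. conflicts-of-interest disclosure present → met
Not met: 3 of 9

3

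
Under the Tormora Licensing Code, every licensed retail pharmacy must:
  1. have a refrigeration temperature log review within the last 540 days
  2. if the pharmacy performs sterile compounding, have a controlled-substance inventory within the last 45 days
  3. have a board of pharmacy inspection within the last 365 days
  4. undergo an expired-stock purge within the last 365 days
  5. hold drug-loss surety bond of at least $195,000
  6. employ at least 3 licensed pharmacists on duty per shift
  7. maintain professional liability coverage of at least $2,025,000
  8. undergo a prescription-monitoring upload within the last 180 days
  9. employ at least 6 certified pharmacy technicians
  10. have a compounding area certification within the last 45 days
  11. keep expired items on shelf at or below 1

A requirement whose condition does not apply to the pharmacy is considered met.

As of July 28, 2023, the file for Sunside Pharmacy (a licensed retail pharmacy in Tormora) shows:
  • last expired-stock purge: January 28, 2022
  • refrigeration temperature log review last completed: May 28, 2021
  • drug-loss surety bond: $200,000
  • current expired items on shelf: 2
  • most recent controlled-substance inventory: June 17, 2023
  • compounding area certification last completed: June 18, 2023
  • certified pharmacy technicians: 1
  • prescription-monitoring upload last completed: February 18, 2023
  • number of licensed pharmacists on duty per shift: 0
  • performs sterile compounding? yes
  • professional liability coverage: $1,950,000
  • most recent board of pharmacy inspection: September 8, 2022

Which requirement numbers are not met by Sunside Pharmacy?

1, 4, 6, 7, 9, 11

1. refrigeration temperature log review 791 days ago vs limit 540 → not met
2. condition 'performs sterile compounding' holds; controlled-substance inventory 41 days ago vs limit 45 → met
3. board of pharmacy inspection 323 days ago vs limit 365 → met
4. expired-stock purge 546 days ago vs limit 365 → not met
5. drug-loss surety bond $200,000 ≥ $195,000 → met
6. licensed pharmacists on duty per shift 0 < 3 → not met
7. professional liability coverage $1,950,000 < $2,025,000 → not met
8. prescription-monitoring upload 160 days ago vs limit 180 → met
9. certified pharmacy technicians 1 < 6 → not met
10. compounding area certification 40 days ago vs limit 45 → met
11. expired items on shelf 2 > 1 → not met
Not met: 1, 4, 6, 7, 9, 11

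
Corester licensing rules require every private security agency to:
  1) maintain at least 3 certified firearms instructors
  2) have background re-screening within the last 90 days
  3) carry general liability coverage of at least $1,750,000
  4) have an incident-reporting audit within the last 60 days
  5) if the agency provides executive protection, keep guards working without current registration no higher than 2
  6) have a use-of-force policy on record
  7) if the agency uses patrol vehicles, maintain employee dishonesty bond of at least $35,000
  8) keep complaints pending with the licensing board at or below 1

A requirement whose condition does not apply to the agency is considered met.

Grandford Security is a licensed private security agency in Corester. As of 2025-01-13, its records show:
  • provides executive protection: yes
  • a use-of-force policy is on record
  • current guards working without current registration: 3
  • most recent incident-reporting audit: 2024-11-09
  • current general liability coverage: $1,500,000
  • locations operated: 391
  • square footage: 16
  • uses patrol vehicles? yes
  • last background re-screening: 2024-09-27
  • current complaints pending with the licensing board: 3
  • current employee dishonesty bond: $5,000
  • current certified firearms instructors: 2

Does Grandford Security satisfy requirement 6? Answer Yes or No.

6. use-of-force policy present → met

Yes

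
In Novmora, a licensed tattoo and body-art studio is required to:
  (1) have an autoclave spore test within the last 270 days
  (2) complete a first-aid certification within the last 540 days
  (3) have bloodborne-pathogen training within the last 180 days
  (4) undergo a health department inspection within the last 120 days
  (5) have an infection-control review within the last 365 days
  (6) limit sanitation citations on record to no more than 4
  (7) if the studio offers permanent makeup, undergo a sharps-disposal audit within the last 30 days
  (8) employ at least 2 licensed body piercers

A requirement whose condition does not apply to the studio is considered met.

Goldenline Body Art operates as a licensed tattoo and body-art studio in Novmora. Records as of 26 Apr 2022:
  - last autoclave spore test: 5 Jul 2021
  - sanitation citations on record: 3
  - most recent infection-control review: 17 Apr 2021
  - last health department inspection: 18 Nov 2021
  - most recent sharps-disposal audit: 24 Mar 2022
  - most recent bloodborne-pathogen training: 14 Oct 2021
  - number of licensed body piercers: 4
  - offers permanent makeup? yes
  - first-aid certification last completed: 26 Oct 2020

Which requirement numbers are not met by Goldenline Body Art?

1. autoclave spore test 295 days ago vs limit 270 → not met
2. first-aid certification 547 days ago vs limit 540 → not met
3. bloodborne-pathogen training 194 days ago vs limit 180 → not met
4. health department inspection 159 days ago vs limit 120 → not met
5. infection-control review 374 days ago vs limit 365 → not met
6. sanitation citations on record 3 ≤ 4 → met
7. condition 'offers permanent makeup' holds; sharps-disposal audit 33 days ago vs limit 30 → not met
8. licensed body piercers 4 ≥ 2 → met
Not met: 1, 2, 3, 4, 5, 7

1, 2, 3, 4, 5, 7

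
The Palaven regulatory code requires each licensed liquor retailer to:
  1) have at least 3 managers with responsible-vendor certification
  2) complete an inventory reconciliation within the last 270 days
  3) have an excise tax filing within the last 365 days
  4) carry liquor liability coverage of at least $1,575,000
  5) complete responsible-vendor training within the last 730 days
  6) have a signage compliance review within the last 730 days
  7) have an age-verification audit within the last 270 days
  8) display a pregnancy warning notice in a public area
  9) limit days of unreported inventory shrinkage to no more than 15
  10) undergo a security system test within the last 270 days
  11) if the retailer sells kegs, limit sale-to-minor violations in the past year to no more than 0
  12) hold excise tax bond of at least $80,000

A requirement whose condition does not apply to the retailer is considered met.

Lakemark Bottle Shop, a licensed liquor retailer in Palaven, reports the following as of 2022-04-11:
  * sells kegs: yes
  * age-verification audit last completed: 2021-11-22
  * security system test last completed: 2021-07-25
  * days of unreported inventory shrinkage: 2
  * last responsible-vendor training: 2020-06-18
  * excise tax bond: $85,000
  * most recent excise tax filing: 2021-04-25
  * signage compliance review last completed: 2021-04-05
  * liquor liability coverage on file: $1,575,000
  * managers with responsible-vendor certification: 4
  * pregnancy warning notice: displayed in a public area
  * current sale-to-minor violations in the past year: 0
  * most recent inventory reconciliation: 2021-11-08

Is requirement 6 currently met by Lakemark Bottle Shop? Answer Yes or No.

6. signage compliance review 371 days ago vs limit 730 → met

Yes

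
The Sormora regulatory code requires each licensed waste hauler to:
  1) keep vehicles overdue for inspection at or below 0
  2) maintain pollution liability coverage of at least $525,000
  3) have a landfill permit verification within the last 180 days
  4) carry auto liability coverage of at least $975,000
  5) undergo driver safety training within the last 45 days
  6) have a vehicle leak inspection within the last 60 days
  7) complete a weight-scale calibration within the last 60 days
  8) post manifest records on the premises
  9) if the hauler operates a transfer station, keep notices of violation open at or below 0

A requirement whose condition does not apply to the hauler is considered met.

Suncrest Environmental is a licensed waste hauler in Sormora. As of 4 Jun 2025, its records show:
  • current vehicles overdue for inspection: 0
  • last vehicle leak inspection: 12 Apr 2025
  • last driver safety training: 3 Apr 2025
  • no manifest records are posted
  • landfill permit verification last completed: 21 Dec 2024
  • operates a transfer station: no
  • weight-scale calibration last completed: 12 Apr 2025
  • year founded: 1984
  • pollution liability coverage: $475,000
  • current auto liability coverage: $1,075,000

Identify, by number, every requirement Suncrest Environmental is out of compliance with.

1. vehicles overdue for inspection 0 ≤ 0 → met
2. pollution liability coverage $475,000 < $525,000 → not met
3. landfill permit verification 165 days ago vs limit 180 → met
4. auto liability coverage $1,075,000 ≥ $975,000 → met
5. driver safety training 62 days ago vs limit 45 → not met
6. vehicle leak inspection 53 days ago vs limit 60 → met
7. weight-scale calibration 53 days ago vs limit 60 → met
8. manifest records absent → not met
9. condition 'operates a transfer station' does not hold → requirement n/a → met
Not met: 2, 5, 8

2, 5, 8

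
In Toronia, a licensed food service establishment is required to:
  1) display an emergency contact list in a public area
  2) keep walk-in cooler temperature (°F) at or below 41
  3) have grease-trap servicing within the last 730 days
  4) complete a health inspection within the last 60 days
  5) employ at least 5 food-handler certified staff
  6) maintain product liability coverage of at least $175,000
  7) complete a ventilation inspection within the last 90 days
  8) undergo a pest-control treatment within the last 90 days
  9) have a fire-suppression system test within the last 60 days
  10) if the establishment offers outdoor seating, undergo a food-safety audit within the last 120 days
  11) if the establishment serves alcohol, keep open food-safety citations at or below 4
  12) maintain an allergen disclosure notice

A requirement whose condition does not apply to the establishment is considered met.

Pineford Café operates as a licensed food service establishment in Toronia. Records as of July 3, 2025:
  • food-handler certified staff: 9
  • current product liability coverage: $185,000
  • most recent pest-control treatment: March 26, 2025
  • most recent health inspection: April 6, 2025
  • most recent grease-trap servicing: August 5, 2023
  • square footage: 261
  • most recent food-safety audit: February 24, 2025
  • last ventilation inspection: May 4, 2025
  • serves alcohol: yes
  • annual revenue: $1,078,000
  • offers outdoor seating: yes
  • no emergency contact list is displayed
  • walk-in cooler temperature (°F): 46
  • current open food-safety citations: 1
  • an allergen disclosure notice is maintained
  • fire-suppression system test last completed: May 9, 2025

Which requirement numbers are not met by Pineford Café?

1. emergency contact list absent → not met
2. walk-in cooler temperature (°F) 46 > 41 → not met
3. grease-trap servicing 698 days ago vs limit 730 → met
4. health inspection 88 days ago vs limit 60 → not met
5. food-handler certified staff 9 ≥ 5 → met
6. product liability coverage $185,000 ≥ $175,000 → met
7. ventilation inspection 60 days ago vs limit 90 → met
8. pest-control treatment 99 days ago vs limit 90 → not met
9. fire-suppression system test 55 days ago vs limit 60 → met
10. condition 'offers outdoor seating' holds; food-safety audit 129 days ago vs limit 120 → not met
11. condition 'serves alcohol' holds; open food-safety citations 1 ≤ 4 → met
12. allergen disclosure notice present → met
Not met: 1, 2, 4, 8, 10

1, 2, 4, 8, 10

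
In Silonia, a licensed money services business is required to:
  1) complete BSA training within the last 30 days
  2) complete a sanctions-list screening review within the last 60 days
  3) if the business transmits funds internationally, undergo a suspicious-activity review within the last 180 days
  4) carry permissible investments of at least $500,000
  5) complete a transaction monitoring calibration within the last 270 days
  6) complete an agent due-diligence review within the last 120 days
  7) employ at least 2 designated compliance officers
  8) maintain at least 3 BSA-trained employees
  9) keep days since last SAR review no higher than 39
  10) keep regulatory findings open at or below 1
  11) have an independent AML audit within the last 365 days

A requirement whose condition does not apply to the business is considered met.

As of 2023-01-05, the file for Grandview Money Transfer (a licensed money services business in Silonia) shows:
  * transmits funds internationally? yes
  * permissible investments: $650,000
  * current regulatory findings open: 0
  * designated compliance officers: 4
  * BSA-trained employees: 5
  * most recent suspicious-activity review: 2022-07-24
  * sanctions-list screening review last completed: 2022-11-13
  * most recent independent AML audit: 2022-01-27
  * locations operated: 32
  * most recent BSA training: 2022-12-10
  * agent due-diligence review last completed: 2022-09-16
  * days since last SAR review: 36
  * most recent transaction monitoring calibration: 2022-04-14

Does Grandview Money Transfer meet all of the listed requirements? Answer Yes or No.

Yes

1. BSA training 26 days ago vs limit 30 → met
2. sanctions-list screening review 53 days ago vs limit 60 → met
3. condition 'transmits funds internationally' holds; suspicious-activity review 165 days ago vs limit 180 → met
4. permissible investments $650,000 ≥ $500,000 → met
5. transaction monitoring calibration 266 days ago vs limit 270 → met
6. agent due-diligence review 111 days ago vs limit 120 → met
7. designated compliance officers 4 ≥ 2 → met
8. BSA-trained employees 5 ≥ 3 → met
9. days since last SAR review 36 ≤ 39 → met
10. regulatory findings open 0 ≤ 1 → met
11. independent AML audit 343 days ago vs limit 365 → met
All met.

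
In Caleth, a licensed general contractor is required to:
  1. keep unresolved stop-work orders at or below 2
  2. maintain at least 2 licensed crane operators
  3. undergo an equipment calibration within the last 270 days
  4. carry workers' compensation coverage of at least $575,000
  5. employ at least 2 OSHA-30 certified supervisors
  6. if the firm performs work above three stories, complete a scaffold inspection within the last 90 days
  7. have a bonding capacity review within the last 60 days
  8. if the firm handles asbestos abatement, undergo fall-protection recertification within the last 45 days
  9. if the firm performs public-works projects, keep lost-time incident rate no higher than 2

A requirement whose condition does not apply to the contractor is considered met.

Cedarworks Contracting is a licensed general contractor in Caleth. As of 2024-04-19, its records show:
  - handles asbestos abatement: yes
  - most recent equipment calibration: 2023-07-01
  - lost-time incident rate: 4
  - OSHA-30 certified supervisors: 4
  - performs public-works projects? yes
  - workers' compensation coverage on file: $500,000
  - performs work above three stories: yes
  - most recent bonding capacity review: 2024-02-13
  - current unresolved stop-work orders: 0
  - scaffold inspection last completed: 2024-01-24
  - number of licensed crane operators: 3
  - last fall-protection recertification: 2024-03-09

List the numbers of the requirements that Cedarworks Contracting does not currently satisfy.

3, 4, 7, 9

1. unresolved stop-work orders 0 ≤ 2 → met
2. licensed crane operators 3 ≥ 2 → met
3. equipment calibration 293 days ago vs limit 270 → not met
4. workers' compensation coverage $500,000 < $575,000 → not met
5. OSHA-30 certified supervisors 4 ≥ 2 → met
6. condition 'performs work above three stories' holds; scaffold inspection 86 days ago vs limit 90 → met
7. bonding capacity review 66 days ago vs limit 60 → not met
8. condition 'handles asbestos abatement' holds; fall-protection recertification 41 days ago vs limit 45 → met
9. condition 'performs public-works projects' holds; lost-time incident rate 4 > 2 → not met
Not met: 3, 4, 7, 9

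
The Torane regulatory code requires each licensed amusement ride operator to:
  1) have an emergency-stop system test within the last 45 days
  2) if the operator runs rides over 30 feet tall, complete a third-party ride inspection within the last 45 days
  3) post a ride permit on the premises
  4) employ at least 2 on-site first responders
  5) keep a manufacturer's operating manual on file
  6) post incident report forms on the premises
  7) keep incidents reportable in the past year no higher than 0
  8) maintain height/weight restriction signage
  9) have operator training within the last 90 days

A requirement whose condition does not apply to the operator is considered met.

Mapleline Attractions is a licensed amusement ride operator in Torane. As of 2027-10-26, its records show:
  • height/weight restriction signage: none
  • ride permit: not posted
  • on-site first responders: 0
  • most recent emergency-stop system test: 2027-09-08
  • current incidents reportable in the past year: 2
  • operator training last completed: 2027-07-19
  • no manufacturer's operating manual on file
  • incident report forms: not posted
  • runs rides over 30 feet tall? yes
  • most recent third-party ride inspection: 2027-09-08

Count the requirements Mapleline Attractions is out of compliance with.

9

1. emergency-stop system test 48 days ago vs limit 45 → not met
2. condition 'runs rides over 30 feet tall' holds; third-party ride inspection 48 days ago vs limit 45 → not met
3. ride permit absent → not met
4. on-site first responders 0 < 2 → not met
5. manufacturer's operating manual absent → not met
6. incident report forms absent → not met
7. incidents reportable in the past year 2 > 0 → not met
8. height/weight restriction signage absent → not met
9. operator training 99 days ago vs limit 90 → not met
Not met: 9 of 9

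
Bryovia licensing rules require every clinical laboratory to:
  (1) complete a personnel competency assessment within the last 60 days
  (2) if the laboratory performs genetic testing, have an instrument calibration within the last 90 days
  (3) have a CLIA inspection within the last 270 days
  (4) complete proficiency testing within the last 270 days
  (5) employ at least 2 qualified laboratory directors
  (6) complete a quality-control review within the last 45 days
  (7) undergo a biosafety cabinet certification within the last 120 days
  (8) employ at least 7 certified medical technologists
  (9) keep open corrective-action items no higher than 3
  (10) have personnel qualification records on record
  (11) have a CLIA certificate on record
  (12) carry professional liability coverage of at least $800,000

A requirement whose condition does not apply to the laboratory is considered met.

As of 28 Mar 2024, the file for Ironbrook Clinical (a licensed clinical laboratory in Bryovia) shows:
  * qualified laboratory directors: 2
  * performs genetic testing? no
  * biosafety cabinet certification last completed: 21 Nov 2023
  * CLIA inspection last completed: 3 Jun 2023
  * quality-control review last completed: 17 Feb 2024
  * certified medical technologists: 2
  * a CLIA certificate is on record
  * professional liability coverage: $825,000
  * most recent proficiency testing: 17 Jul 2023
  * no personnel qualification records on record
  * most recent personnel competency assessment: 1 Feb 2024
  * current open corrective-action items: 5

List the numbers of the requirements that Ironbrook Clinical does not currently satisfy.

3, 7, 8, 9, 10

1. personnel competency assessment 56 days ago vs limit 60 → met
2. condition 'performs genetic testing' does not hold → requirement n/a → met
3. CLIA inspection 299 days ago vs limit 270 → not met
4. proficiency testing 255 days ago vs limit 270 → met
5. qualified laboratory directors 2 ≥ 2 → met
6. quality-control review 40 days ago vs limit 45 → met
7. biosafety cabinet certification 128 days ago vs limit 120 → not met
8. certified medical technologists 2 < 7 → not met
9. open corrective-action items 5 > 3 → not met
10. personnel qualification records absent → not met
11. CLIA certificate present → met
12. professional liability coverage $825,000 ≥ $800,000 → met
Not met: 3, 7, 8, 9, 10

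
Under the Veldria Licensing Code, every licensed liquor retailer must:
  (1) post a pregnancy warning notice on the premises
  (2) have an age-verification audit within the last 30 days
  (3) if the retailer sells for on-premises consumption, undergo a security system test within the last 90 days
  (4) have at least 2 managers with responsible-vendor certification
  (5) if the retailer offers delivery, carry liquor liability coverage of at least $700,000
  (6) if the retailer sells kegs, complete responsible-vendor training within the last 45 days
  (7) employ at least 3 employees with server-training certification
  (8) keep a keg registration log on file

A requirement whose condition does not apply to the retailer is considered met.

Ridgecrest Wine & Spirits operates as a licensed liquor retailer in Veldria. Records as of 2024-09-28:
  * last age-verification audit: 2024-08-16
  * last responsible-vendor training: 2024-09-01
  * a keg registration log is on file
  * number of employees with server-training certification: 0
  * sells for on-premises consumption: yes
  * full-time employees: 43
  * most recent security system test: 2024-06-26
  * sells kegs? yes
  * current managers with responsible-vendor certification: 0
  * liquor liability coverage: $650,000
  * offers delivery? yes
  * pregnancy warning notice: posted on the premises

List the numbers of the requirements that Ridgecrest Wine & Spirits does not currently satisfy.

1. pregnancy warning notice present → met
2. age-verification audit 43 days ago vs limit 30 → not met
3. condition 'sells for on-premises consumption' holds; security system test 94 days ago vs limit 90 → not met
4. managers with responsible-vendor certification 0 < 2 → not met
5. condition 'offers delivery' holds; liquor liability coverage $650,000 < $700,000 → not met
6. condition 'sells kegs' holds; responsible-vendor training 27 days ago vs limit 45 → met
7. employees with server-training certification 0 < 3 → not met
8. keg registration log present → met
Not met: 2, 3, 4, 5, 7

2, 3, 4, 5, 7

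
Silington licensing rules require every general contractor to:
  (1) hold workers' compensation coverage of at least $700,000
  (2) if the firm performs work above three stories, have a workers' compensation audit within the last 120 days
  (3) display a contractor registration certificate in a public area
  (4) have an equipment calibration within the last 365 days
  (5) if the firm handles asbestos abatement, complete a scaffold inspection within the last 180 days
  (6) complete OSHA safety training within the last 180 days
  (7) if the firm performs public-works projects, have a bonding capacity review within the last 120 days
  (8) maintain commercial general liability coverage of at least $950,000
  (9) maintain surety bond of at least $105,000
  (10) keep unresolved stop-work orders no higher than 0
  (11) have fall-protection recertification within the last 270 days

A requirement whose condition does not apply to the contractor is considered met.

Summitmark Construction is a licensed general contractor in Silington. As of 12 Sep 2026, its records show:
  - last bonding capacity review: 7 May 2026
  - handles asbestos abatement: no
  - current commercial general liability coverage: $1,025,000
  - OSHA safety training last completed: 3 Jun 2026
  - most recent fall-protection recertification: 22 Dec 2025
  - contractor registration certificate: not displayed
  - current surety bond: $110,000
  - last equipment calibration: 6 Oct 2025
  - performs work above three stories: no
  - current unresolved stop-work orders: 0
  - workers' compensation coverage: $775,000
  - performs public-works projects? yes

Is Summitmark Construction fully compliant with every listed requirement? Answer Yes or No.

1. workers' compensation coverage $775,000 ≥ $700,000 → met
2. condition 'performs work above three stories' does not hold → requirement n/a → met
3. contractor registration certificate absent → not met
4. equipment calibration 341 days ago vs limit 365 → met
5. condition 'handles asbestos abatement' does not hold → requirement n/a → met
6. OSHA safety training 101 days ago vs limit 180 → met
7. condition 'performs public-works projects' holds; bonding capacity review 128 days ago vs limit 120 → not met
8. commercial general liability coverage $1,025,000 ≥ $950,000 → met
9. surety bond $110,000 ≥ $105,000 → met
10. unresolved stop-work orders 0 ≤ 0 → met
11. fall-protection recertification 264 days ago vs limit 270 → met
Not met: 3, 7

No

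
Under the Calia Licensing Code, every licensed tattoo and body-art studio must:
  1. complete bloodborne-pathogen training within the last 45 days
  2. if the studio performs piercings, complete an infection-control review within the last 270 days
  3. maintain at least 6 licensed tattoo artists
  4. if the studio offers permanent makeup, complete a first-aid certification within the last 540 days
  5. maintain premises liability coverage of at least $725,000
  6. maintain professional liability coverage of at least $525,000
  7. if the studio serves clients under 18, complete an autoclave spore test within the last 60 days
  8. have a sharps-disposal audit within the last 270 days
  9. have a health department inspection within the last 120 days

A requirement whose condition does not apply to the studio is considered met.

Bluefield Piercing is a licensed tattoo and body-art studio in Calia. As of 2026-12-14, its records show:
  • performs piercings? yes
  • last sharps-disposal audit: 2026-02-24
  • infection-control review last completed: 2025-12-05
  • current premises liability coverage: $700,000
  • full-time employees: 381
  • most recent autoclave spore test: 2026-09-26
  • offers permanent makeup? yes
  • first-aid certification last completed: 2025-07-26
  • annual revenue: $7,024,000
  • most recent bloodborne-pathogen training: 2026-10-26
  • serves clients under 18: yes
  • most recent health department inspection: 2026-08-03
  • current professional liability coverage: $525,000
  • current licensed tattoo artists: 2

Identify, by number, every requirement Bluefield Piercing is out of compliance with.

1. bloodborne-pathogen training 49 days ago vs limit 45 → not met
2. condition 'performs piercings' holds; infection-control review 374 days ago vs limit 270 → not met
3. licensed tattoo artists 2 < 6 → not met
4. condition 'offers permanent makeup' holds; first-aid certification 506 days ago vs limit 540 → met
5. premises liability coverage $700,000 < $725,000 → not met
6. professional liability coverage $525,000 ≥ $525,000 → met
7. condition 'serves clients under 18' holds; autoclave spore test 79 days ago vs limit 60 → not met
8. sharps-disposal audit 293 days ago vs limit 270 → not met
9. health department inspection 133 days ago vs limit 120 → not met
Not met: 1, 2, 3, 5, 7, 8, 9

1, 2, 3, 5, 7, 8, 9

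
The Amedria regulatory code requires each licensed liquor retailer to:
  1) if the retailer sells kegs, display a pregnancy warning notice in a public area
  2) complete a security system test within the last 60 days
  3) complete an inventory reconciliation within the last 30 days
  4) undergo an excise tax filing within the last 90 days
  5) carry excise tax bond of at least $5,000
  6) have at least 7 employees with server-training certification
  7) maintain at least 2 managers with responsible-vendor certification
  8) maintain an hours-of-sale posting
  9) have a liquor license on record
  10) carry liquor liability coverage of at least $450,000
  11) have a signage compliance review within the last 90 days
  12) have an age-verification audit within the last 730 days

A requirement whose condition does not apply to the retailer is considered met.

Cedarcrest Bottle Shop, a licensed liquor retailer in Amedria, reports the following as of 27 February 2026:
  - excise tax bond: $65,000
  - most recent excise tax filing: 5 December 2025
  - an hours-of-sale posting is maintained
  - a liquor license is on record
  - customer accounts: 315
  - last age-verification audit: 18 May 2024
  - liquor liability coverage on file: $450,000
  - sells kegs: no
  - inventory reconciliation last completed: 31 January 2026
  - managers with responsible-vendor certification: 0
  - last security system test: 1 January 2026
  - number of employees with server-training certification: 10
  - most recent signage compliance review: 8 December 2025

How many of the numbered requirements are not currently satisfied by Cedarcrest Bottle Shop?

1

1. condition 'sells kegs' does not hold → requirement n/a → met
2. security system test 57 days ago vs limit 60 → met
3. inventory reconciliation 27 days ago vs limit 30 → met
4. excise tax filing 84 days ago vs limit 90 → met
5. excise tax bond $65,000 ≥ $5,000 → met
6. employees with server-training certification 10 ≥ 7 → met
7. managers with responsible-vendor certification 0 < 2 → not met
8. hours-of-sale posting present → met
9. liquor license present → met
10. liquor liability coverage $450,000 ≥ $450,000 → met
11. signage compliance review 81 days ago vs limit 90 → met
12. age-verification audit 650 days ago vs limit 730 → met
Not met: 1 of 12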